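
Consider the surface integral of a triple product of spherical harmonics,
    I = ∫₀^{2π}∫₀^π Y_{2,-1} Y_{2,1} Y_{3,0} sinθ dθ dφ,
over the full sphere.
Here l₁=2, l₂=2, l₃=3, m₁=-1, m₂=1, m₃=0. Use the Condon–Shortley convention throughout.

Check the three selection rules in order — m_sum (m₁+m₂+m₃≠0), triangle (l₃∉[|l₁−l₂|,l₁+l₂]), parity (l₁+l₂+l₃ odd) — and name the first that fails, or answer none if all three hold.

parity

m₁+m₂+m₃ = -1 + 1 + 0 = 0  ✓
triangle: |2−2|=0 ≤ l₃=3 ≤ 2+2=4  ✓
parity: l₁+l₂+l₃ = 7 is odd  ✗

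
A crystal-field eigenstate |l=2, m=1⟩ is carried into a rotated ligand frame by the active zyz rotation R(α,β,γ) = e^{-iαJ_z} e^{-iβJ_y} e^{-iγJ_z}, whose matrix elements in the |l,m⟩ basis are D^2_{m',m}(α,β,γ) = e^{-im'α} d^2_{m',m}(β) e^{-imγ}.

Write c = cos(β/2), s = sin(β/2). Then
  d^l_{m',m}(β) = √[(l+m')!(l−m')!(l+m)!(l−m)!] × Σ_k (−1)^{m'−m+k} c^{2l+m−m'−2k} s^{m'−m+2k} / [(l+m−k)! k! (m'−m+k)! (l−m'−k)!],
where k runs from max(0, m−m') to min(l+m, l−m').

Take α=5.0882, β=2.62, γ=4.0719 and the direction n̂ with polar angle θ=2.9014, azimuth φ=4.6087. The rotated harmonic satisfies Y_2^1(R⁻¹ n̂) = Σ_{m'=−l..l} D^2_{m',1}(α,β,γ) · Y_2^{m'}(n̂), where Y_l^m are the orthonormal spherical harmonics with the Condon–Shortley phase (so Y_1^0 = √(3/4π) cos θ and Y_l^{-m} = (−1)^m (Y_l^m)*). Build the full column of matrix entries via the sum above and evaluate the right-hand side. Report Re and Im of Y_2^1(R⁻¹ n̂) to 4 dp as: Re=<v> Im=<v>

Re=0.0672 Im=-0.2246

Need the full column D^2_{m',1} for m'=−2..2 at α=5.0882, β=2.6200, γ=4.0719.
cos(β/2)=0.257850, sin(β/2)=0.966185
d^2_{-2,1}: single k=3 term ⇒ +0.465134;  D = +0.457728-0.082671i
d^2_{-1,1}: k∈[2..3] ⇒ +0.186198 -0.871447 = -0.685249;  D = -0.360794-0.582575i
d^2_{0,1}: k∈[1..2] ⇒ +0.040573 -0.569670 = -0.529097;  D = +0.316182-0.424232i
d^2_{1,1}: k∈[0..1] ⇒ +0.004420 -0.186198 = -0.181778;  D = +0.175448+0.047553i
d^2_{2,1}: single k=0 term ⇒ -0.033128;  D = +0.003674+0.032923i
Y_2^{m'}(θ=2.9014,φ=4.6087) and Σ D·Y over m':
  (+0.4577-0.0827i)·(-0.0214-0.0045i)  (-0.3608-0.5826i)·(+0.0185-0.1775i)  (+0.3162-0.4242i)·(+0.5772+0.0000i)  (+0.1754+0.0476i)·(-0.0185-0.1775i)  (+0.0037+0.0329i)·(-0.0214+0.0045i)
Y_2^1(R⁻¹ n̂) = +0.067223-0.224597i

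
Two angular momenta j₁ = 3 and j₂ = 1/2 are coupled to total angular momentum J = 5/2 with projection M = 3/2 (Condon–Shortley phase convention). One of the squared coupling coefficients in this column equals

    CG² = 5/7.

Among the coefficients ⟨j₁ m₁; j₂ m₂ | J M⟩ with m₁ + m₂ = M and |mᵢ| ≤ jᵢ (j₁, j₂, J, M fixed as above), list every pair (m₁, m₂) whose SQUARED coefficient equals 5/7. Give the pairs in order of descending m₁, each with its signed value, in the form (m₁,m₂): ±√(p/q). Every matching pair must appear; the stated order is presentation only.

(2,-1/2): +√(5/7)

Admissible pairs with m₁+m₂ = M = 3/2: (1,1/2), (2,-1/2)
  (m₁,m₂)=(2,-1/2): CG² = 5/7, CG = +√(5/7)   ← matches the target
  (m₁,m₂)=(1,1/2): CG² = 2/7, CG = −√(2/7)
Pairs with CG² = 5/7: (2,-1/2): +√(5/7)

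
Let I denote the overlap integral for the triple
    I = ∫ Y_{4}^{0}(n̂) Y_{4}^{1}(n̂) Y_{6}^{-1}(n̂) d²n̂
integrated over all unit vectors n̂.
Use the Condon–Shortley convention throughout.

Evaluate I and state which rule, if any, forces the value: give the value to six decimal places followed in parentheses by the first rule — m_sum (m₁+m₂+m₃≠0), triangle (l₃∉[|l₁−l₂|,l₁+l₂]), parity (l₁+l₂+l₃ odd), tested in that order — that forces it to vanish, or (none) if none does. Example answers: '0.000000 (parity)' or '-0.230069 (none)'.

-0.103072 (none)

Checks pass: Σm=0; 14 even; l₃=6∈[0,8].
(2·4+1)(2·4+1)(2·6+1) = 1053
Δ: 2! 6! 6! / 15! → 1/1261260
sum: t=0:+1/4608 t=1:−1/1296 t=2:+1/4608 = -7/20736
3j²(4 4 6; 0 0 0) = Δ·Π!·Σ² = 20/1287  (sign -1)
sum: t=0:+1/11520 t=1:−1/1728 t=2:+1/3456 = -7/34560
3j²(4 4 6; 0 1 -1) = Δ·Π!·Σ² = 7/858  (sign +1)
combine: 4πI² = 1053·20/1287·7/858 = 210/1573
take √, sign -1: I = -0.10307192
No selection rule forces the value: the integral is nonzero (none).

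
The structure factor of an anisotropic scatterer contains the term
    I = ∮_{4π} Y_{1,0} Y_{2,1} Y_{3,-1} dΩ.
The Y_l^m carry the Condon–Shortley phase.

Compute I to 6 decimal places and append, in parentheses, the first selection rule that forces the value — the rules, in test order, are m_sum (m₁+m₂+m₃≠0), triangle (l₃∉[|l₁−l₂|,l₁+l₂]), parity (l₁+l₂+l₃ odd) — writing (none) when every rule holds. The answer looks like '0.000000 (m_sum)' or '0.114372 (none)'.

Rules hold: Σm=0, L=6 even, 1≤3≤3.
N = 3·5·7 = 105
Δ = 0!·2!·4!/7! = 1/105
Racah Σ t=0..0: t=0:+1/4 = 1/4
⇒ 3j(1 2 3; 0 0 0)² = 3/35, sgn -1
Racah Σ t=0..0: t=0:+1/6 = 1/6
⇒ 3j(1 2 3; 0 1 -1)² = 8/105, sgn +1
4πI² = N·(3j₀)²·(3jₘ)² = 24/35
I = -1·√(0.685714/4π) = -0.23359668
No selection rule forces the value: the integral is nonzero (none).

-0.233597 (none)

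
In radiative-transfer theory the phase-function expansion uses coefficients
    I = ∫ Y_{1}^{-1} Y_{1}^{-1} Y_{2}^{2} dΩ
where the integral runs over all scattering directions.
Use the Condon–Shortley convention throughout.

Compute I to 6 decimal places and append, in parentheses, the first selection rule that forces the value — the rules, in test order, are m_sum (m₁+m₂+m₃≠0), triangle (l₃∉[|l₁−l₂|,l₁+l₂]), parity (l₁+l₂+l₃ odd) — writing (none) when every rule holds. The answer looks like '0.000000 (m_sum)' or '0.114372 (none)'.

0.309019 (none)

Rules hold: Σm=0, L=4 even, 0≤2≤2.
N = 3·3·5 = 45
Δ = 0!·2!·2!/5! = 1/30
Racah Σ t=0..0: t=0:+1/1 = 1/1
⇒ 3j(1 1 2; 0 0 0)² = 2/15, sgn +1
Racah Σ t=0..0: t=0:+1/4 = 1/4
⇒ 3j(1 1 2; -1 -1 2)² = 1/5, sgn +1
4πI² = N·(3j₀)²·(3jₘ)² = 6/5
I = +1·√(1.2/4π) = 0.30901936
No selection rule forces the value: the integral is nonzero (none).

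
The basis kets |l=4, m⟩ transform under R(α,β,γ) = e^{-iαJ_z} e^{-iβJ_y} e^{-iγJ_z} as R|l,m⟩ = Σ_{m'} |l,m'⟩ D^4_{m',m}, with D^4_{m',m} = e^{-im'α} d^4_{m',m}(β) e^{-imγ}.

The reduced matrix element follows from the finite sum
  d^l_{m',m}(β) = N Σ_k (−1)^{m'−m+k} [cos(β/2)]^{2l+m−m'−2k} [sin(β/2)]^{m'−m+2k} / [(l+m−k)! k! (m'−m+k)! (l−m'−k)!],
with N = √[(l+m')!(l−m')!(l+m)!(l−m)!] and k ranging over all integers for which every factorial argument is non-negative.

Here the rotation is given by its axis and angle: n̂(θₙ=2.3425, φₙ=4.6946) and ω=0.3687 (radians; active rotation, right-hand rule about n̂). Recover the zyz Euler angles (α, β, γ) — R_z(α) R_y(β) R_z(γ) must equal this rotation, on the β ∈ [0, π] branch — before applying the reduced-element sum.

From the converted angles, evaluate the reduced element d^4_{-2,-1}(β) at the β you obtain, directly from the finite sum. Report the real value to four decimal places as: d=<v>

d=0.4789

Axis–angle → zyz. n̂ = (sinθₙcosφₙ, sinθₙsinφₙ, cosθₙ) = (-0.012749, -0.716610, -0.697357), ω = 0.3687.
R = I cosω + sinω [n̂]ₓ + (1−cosω) n̂n̂ᵀ gives
  R = [+0.932808, +0.251944, -0.257671; -0.250716, +0.967308, +0.038179; +0.258866, +0.028989, +0.965478]
β = atan2(√(R₁₃²+R₂₃²), R₃₃) = 0.263524; α = atan2(R₂₃, R₁₃) mod 2π = 2.994495; γ = atan2(R₃₂, −R₃₁) mod 2π = 3.030073
d^4_{-2,-1}(β=0.2635) via the finite sum:
c=cos(0.263524/2)=0.991332, s=sin(0.263524/2)=0.131381; N=√[2·720·6·120]=1018.233765
k∈{1,2,3} keeps every argument non-negative
  k=1: (−1)^0·1018.2338/(240)·0.9913^7·0.1314^1 = +0.524448
  k=2: (−1)^1·1018.2338/(48)·0.9913^5·0.1314^3 = -0.046057
  k=3: (−1)^2·1018.2338/(72)·0.9913^3·0.1314^5 = +0.000539
d^4_{-2,-1}(0.2635) = +0.524448 -0.046057 +0.000539 = +0.478930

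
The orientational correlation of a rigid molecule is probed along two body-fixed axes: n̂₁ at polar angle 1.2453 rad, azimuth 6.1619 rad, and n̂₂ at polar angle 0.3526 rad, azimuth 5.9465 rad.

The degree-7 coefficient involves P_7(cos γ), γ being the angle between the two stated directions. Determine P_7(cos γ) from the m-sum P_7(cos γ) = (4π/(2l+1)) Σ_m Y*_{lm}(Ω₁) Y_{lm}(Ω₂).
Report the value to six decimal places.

0.312270

Expand P_7 via completeness: Σ_{m} conj(Y_{7,m}) at Ω₁ times Y_{7,m} at Ω₂ —
  [-7]  conj(Y_{7,-7})(Ω₁) = +0.226497-0.257308i ; Y_{7,-7}(Ω₂) = -0.000207+0.000207i ; Δ = +0.000006+0.000100i
  [-6]  conj(Y_{7,-6})(Ω₁) = +0.323234-0.287939i ; Y_{7,-6}(Ω₂) = -0.001294+0.002683i ; Δ = +0.000354+0.001240i
  [-5]  conj(Y_{7,-5})(Ω₁) = +0.075830-0.052597i ; Y_{7,-5}(Ω₂) = -0.002117+0.018713i ; Δ = +0.000824+0.001530i
  [-4]  conj(Y_{7,-4})(Ω₁) = -0.279510+0.147348i ; Y_{7,-4}(Ω₂) = +0.018390+0.080698i ; Δ = -0.017031-0.019846i
  [-3]  conj(Y_{7,-3})(Ω₁) = -0.198203+0.075478i ; Y_{7,-3}(Ω₂) = +0.135205+0.215300i ; Δ = -0.043048-0.032468i
  [-2]  conj(Y_{7,-2})(Ω₁) = +0.228769-0.056607i ; Y_{7,-2}(Ω₂) = +0.397585+0.317175i ; Δ = +0.108910+0.050054i
  [-1]  conj(Y_{7,-1})(Ω₁) = +0.245560-0.029930i ; Y_{7,-1}(Ω₂) = +0.479205+0.167727i ; Δ = +0.122694+0.026845i
  [+0]  conj(Y_{7,0})(Ω₁) = -0.209109-0.000000i ; Y_{7,0}(Ω₂) = -0.130686+0.000000i ; Δ = +0.027328+0.000000i
  [+1]  conj(Y_{7,1})(Ω₁) = -0.245560-0.029930i ; Y_{7,1}(Ω₂) = -0.479205+0.167727i ; Δ = +0.122694-0.026845i
  [+2]  conj(Y_{7,2})(Ω₁) = +0.228769+0.056607i ; Y_{7,2}(Ω₂) = +0.397585-0.317175i ; Δ = +0.108910-0.050054i
  [+3]  conj(Y_{7,3})(Ω₁) = +0.198203+0.075478i ; Y_{7,3}(Ω₂) = -0.135205+0.215300i ; Δ = -0.043048+0.032468i
  [+4]  conj(Y_{7,4})(Ω₁) = -0.279510-0.147348i ; Y_{7,4}(Ω₂) = +0.018390-0.080698i ; Δ = -0.017031+0.019846i
  [+5]  conj(Y_{7,5})(Ω₁) = -0.075830-0.052597i ; Y_{7,5}(Ω₂) = +0.002117+0.018713i ; Δ = +0.000824-0.001530i
  [+6]  conj(Y_{7,6})(Ω₁) = +0.323234+0.287939i ; Y_{7,6}(Ω₂) = -0.001294-0.002683i ; Δ = +0.000354-0.001240i
  [+7]  conj(Y_{7,7})(Ω₁) = -0.226497-0.257308i ; Y_{7,7}(Ω₂) = +0.000207+0.000207i ; Δ = +0.000006-0.000100i
Total Σ_m = +0.372745+0.000000i. Multiply by 0.837758: +0.312270+0.000000i. P_7(cos γ) = 0.312270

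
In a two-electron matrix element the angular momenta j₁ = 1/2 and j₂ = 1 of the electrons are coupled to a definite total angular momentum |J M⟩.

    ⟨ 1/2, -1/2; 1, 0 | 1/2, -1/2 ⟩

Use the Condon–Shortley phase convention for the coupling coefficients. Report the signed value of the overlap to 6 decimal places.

−√(1/3) ≈ -0.577350

triangle: 1!*0!*1!/3! = 1/6
(j±m)!: 0!*1!*1!*1!*0!*1! = 1
prefactor² = (2J+1)*Δ*N² = 1/3
  k=1: −1/(1!*0!*0!*0!*0!*1!) = -1
Σ = -1  ⇒  CG² = 1/3*(-1)² = 1/3
CG = −√(1/3) = -0.577350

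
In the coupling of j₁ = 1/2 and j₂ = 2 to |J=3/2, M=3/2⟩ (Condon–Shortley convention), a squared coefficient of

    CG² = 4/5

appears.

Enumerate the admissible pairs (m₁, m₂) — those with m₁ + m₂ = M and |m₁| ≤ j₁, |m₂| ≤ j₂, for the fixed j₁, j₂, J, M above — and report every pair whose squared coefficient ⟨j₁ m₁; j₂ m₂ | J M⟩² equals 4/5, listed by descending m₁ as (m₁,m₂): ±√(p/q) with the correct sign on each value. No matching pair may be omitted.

(-1/2,2): −√(4/5)

Admissible pairs with m₁+m₂ = M = 3/2: (-1/2,2), (1/2,1)
  (m₁,m₂)=(1/2,1): CG² = 1/5, CG = +√(1/5)
  (m₁,m₂)=(-1/2,2): CG² = 4/5, CG = −√(4/5)   ← matches the target
Pairs with CG² = 4/5: (-1/2,2): −√(4/5)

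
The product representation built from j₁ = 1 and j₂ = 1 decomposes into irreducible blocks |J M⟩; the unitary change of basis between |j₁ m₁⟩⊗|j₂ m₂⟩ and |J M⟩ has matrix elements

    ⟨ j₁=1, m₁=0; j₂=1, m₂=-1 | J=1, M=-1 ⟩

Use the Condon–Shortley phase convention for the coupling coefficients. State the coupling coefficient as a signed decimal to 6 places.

+0.707107  (= +√(1/2))

triangle: 1!·1!·1!/4! = 1/24
(j±m)!: 1!·1!·0!·2!·0!·2! = 4
prefactor² = (2J+1)·Δ·N² = 1/2
  k=0: +1/(0!·1!·1!·0!·0!·1!) = 1
Σ = 1  ⇒  CG² = 1/2·1² = 1/2
CG = +√(1/2) = +0.707107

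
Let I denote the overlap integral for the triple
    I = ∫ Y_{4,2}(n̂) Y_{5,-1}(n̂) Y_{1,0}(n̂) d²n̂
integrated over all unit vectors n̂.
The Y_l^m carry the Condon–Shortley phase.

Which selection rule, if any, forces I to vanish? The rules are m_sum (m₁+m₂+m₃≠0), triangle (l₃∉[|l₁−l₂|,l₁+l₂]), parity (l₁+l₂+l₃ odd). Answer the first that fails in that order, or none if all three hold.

m_sum

m₁+m₂+m₃ = 2 − 1 + 0 = 1  ✗
triangle: |4−5|=1 ≤ l₃=1 ≤ 4+5=9
parity: l₁+l₂+l₃ = 10 is even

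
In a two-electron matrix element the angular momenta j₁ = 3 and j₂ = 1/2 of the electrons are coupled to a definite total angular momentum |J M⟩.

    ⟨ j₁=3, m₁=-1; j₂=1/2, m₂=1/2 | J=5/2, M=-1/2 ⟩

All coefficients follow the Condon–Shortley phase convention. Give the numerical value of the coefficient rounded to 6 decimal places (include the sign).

j₁+j₂−J=1  J+j₁−j₂=5  J−j₁+j₂=0  j₁+j₂+J+1=7
(j₁±m₁, j₂±m₂, J±M) = (2,4,1,0,2,3)
P² = 576/7
sum k=1..1:
  [1] −1/12 = -1/12
S = -1/12
C² = P²·S² = 4/7 ; C = -0.755929

-0.755929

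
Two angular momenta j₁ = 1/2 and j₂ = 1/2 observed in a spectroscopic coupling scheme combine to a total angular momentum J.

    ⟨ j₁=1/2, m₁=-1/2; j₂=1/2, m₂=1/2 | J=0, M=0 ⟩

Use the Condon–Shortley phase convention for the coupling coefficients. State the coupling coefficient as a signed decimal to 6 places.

-0.707107

j₁+j₂−J=1  J+j₁−j₂=0  J−j₁+j₂=0  j₁+j₂+J+1=2
(j₁±m₁, j₂±m₂, J±M) = (0,1,1,0,0,0)
P² = 1/2
sum k=1..1:
  [1] −1/1 = -1
S = -1
C² = P²·S² = 1/2 ; C = -0.707107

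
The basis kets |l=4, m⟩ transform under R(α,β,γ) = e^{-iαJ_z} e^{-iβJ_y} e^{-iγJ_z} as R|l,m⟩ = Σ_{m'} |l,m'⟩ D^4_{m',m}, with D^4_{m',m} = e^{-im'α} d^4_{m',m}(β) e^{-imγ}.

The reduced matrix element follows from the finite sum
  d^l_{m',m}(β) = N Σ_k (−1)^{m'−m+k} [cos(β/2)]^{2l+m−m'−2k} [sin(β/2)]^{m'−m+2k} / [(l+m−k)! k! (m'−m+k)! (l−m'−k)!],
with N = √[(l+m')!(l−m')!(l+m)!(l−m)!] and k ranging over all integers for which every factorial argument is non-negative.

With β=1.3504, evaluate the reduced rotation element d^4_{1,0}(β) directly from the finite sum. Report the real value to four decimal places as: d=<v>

d=0.3179

d^4_{1,0}(β=1.3504) via the finite sum:
c=cos(1.350400/2)=0.780582, s=sin(1.350400/2)=0.625053; N=√[120·6·24·24]=643.987578
k∈{0,1,2,3} keeps every argument non-negative
  k=0: (−1)^1·643.9876/(144)·0.7806^7·0.6251^1 = -0.493585
  k=1: (−1)^2·643.9876/(24)·0.7806^5·0.6251^3 = +1.898936
  k=2: (−1)^3·643.9876/(24)·0.7806^3·0.6251^5 = -1.217608
  k=3: (−1)^4·643.9876/(144)·0.7806^1·0.6251^7 = +0.130123
d^4_{1,0}(1.3504) = -0.493585 +1.898936 -1.217608 +0.130123 = +0.317866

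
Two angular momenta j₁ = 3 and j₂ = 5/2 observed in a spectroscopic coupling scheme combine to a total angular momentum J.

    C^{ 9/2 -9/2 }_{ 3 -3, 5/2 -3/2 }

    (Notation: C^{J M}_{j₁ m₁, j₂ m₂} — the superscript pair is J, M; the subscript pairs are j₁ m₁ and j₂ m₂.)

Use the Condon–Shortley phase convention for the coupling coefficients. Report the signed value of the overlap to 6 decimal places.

triangle: 1!*5!*4!/11! = 2880/39916800
(j±m)!: 0!*6!*1!*4!*0!*9! = 6270566400
prefactor² = (2J+1)*Δ*N² = 49766400/11
  k=1: −1/(1!*0!*5!*0!*0!*4!) = -1/2880
Σ = -1/2880  ⇒  CG² = 49766400/11*(-1/2880)² = 6/11
CG = −√(6/11) = -0.738549

−√(6/11) = -0.738549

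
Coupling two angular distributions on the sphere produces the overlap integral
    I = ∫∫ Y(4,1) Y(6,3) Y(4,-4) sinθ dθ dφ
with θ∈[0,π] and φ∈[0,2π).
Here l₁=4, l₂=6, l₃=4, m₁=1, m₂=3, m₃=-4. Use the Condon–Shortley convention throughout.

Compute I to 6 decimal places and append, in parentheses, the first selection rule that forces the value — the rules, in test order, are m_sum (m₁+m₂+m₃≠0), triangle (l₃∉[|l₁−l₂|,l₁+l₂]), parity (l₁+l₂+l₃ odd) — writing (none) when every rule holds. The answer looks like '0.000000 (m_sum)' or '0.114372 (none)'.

Rules hold: Σm=0, L=14 even, 2≤4≤10.
N = 9·13·9 = 1053
Δ = 6!·2!·6!/15! = 1/1261260
Racah Σ t=2..4: t=2:+1/4608 t=3:−1/1296 t=4:+1/4608 = -7/20736
⇒ 3j(4 6 4; 0 0 0)² = 20/1287, sgn -1
Racah Σ t=3..3: t=3:−1/51840 = -1/51840
⇒ 3j(4 6 4; 1 3 -4)² = 8/429, sgn -1
4πI² = N·(3j₀)²·(3jₘ)² = 480/1573
I = +1·√(0.305149/4π) = 0.15583009
No selection rule forces the value: the integral is nonzero (none).

0.155830 (none)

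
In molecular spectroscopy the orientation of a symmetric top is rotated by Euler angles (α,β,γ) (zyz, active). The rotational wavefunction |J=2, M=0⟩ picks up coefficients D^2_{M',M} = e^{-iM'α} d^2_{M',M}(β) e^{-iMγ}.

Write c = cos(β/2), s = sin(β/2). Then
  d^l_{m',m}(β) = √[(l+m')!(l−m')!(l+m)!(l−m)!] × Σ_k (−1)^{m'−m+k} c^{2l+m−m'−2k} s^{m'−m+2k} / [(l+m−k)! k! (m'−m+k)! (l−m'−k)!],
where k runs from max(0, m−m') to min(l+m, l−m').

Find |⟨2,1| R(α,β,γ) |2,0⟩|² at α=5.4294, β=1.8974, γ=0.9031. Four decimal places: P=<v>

P=0.1385

First d^2_{1,0}(β=1.8974), then the phase factors e^{-i(1)α} and e^{-i(0)γ}:
c=cos(1.897400/2)=0.582740, s=sin(1.897400/2)=0.812659; N=√[6·1·2·2]=4.898979
Admissible k: 0..1 (factorial args all ≥0)
  k=0: (−1)^1·4.8990/(2)·0.5827^3·0.8127^1 = -0.393920
  k=1: (−1)^2·4.8990/(2)·0.5827^1·0.8127^3 = +0.766081
d^2_{1,0}(1.8974) = -0.393920 +0.766081 = +0.372161
|D^2_{1,0}|² = |d^2_{1,0}(β)|² = (+0.372161)² = 0.138504 (the z-rotation phases have unit modulus)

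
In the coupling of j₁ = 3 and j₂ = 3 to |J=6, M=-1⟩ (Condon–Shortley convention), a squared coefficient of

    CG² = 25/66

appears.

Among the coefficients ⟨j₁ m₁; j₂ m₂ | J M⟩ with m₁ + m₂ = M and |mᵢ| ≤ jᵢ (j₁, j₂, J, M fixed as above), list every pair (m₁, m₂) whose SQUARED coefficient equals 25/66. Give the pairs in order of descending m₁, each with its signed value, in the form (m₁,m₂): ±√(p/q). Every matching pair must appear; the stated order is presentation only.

Admissible pairs with m₁+m₂ = M = -1: (-3,2), (-2,1), (-1,0), (0,-1), (1,-2), (2,-3)
  (m₁,m₂)=(2,-3): CG² = 1/132, CG = +√(1/132)
  (m₁,m₂)=(1,-2): CG² = 5/44, CG = +√(5/44)
  (m₁,m₂)=(0,-1): CG² = 25/66, CG = +√(25/66)   ← matches the target
  (m₁,m₂)=(-1,0): CG² = 25/66, CG = +√(25/66)   ← matches the target
  (m₁,m₂)=(-2,1): CG² = 5/44, CG = +√(5/44)
  (m₁,m₂)=(-3,2): CG² = 1/132, CG = +√(1/132)
Pairs with CG² = 25/66: (0,-1): +√(25/66); (-1,0): +√(25/66)

(0,-1): +√(25/66); (-1,0): +√(25/66)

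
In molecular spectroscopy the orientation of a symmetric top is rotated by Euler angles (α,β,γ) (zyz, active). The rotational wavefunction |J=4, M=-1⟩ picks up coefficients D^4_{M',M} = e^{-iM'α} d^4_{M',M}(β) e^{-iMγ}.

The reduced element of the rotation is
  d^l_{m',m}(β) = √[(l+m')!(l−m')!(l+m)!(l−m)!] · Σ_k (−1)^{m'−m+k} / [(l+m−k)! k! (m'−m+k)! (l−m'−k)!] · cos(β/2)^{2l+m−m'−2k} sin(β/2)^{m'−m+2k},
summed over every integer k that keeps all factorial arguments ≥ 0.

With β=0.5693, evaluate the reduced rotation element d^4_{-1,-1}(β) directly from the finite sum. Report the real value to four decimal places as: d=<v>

d=-0.0508

d^4_{-1,-1}(β=0.5693) via the finite sum:
With c≡cos(β/2)=0.959760 and s≡sin(β/2)=0.280822, N=[6·120·6·120]^{1/2}=720.000000
The bounds max(0,m−m')=0 and min(l+m,l−m')=3 give 4 terms
  k=0: (−1)^0·720.0000/(720)·0.9598^8·0.2808^0 = +0.719948
  k=1: (−1)^1·720.0000/(48)·0.9598^6·0.2808^2 = -0.924545
  k=2: (−1)^2·720.0000/(24)·0.9598^4·0.2808^4 = +0.158305
  k=3: (−1)^3·720.0000/(72)·0.9598^2·0.2808^6 = -0.004518
d^4_{-1,-1}(0.5693) = +0.719948 -0.924545 +0.158305 -0.004518 = -0.050810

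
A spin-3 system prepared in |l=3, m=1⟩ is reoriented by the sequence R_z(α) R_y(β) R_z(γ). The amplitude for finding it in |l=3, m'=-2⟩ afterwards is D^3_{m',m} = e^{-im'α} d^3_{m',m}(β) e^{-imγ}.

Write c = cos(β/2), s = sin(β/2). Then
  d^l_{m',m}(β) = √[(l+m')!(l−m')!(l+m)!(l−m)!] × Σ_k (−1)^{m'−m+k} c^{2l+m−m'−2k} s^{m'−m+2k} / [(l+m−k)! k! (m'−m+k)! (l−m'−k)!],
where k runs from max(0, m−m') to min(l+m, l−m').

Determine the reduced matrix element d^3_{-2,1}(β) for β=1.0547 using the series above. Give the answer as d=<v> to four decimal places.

d=0.4319

d^3_{-2,1}(β=1.0547) via the finite sum:
With c≡cos(β/2)=0.864144 and s≡sin(β/2)=0.503245, N=[1·120·24·2]^{1/2}=75.894664
k: max(0,(1)−(-2))=3 … min(3+(1),3−(-2))=4
  k=3: (−1)^0·75.8947/(12)·0.8641^3·0.5032^3 = +0.520148
  k=4: (−1)^1·75.8947/(24)·0.8641^1·0.5032^5 = -0.088203
d^3_{-2,1}(1.0547) = +0.520148 -0.088203 = +0.431945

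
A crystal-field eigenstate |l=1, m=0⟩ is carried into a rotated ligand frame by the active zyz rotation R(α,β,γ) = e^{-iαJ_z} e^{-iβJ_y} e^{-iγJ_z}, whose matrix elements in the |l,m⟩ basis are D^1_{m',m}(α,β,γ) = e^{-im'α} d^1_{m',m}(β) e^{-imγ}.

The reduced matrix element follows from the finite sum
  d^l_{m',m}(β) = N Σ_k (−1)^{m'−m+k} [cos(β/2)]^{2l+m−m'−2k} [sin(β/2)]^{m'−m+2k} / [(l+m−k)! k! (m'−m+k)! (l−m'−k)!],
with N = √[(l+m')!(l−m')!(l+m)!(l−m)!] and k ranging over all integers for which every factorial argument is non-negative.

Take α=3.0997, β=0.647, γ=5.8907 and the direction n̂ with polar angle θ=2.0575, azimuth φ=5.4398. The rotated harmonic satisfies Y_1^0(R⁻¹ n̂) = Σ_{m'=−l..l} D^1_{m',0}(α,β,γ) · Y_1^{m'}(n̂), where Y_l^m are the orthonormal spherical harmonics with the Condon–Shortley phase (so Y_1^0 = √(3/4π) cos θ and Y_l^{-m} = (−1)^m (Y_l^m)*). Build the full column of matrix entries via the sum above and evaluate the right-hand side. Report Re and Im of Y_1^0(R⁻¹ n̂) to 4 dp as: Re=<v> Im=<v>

Need the full column D^1_{m',0} for m'=−1..1 at α=3.0997, β=0.6470, γ=5.8907.
cos(β/2)=0.948129, sin(β/2)=0.317887
d^1_{-1,0}: single k=1 term ⇒ +0.426241;  D = -0.425867+0.017851i
d^1_{0,0}: k∈[0..1] ⇒ +0.898948 -0.101052 = +0.797896;  D = +0.797896+0.000000i
d^1_{1,0}: single k=0 term ⇒ -0.426241;  D = +0.425867+0.017851i
Y_1^{m'}(θ=2.0575,φ=5.4398) and Σ D·Y over m':
  (-0.4259+0.0179i)·(+0.2031+0.2281i)  (+0.7979+0.0000i)·(-0.2285+0.0000i)  (+0.4259+0.0179i)·(-0.2031+0.2281i)
Y_1^0(R⁻¹ n̂) = -0.363433+0.000000i

Re=-0.3634 Im=0.0000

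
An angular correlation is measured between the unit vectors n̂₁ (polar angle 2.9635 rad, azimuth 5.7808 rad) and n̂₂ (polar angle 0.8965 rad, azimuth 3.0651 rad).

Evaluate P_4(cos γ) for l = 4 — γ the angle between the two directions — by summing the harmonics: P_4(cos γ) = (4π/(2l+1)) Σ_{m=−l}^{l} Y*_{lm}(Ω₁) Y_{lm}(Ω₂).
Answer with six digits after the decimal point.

Term-by-term m-sum for l=4 (normalisation 4π/9 = 1.396263):
  [-4]  conj(Y_{4,-4})(Ω₁) = -0.00019 - 0.00039j ; Y_{4,-4}(Ω₂) = 0.15712 + 0.04963j ; Δ = -0.00001 - 0.00007j
  [-3]  conj(Y_{4,-3})(Ω₁) = -0.00044 + 0.00683j ; Y_{4,-3}(Ω₂) = -0.36273 - 0.08473j ; Δ = 0.00074 - 0.00244j
  [-2]  conj(Y_{4,-2})(Ω₁) = 0.03254 - 0.05122j ; Y_{4,-2}(Ω₂) = 0.34874 + 0.05377j ; Δ = 0.01410 - 0.01611j
  [-1]  conj(Y_{4,-1})(Ω₁) = -0.27328 + 0.15014j ; Y_{4,-1}(Ω₂) = 0.06242 + 0.00478j ; Δ = -0.01778 + 0.00806j
  [+0]  conj(Y_{4,0})(Ω₁) = 0.71714 + 0.00000j ; Y_{4,0}(Ω₂) = -0.35713 + 0.00000j ; Δ = -0.25611 + 0.00000j
  [+1]  conj(Y_{4,1})(Ω₁) = 0.27328 + 0.15014j ; Y_{4,1}(Ω₂) = -0.06242 + 0.00478j ; Δ = -0.01778 - 0.00806j
  [+2]  conj(Y_{4,2})(Ω₁) = 0.03254 + 0.05122j ; Y_{4,2}(Ω₂) = 0.34874 - 0.05377j ; Δ = 0.01410 + 0.01611j
  [+3]  conj(Y_{4,3})(Ω₁) = 0.00044 + 0.00683j ; Y_{4,3}(Ω₂) = 0.36273 - 0.08473j ; Δ = 0.00074 + 0.00244j
  [+4]  conj(Y_{4,4})(Ω₁) = -0.00019 + 0.00039j ; Y_{4,4}(Ω₂) = 0.15712 - 0.04963j ; Δ = -0.00001 + 0.00007j
Σ over m = -0.26200 - 0.00000j; ×(4π/9) → -0.36582 - 0.00000j. Real part: -0.365824

-0.365824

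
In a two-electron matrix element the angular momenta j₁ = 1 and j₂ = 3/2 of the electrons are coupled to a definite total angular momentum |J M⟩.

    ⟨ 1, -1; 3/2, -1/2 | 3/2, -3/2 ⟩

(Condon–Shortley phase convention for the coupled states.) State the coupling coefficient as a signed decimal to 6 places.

√[4·1!1!2!/5! · 0!2!1!2!0!3!] = √(8/5)
  +(−1)^1/∏(1,0,1,0,0,2)! = -1/2  (running -1/2)
⟨..|..⟩ = √(8/5)·(-1/2) = -0.632456

-0.632456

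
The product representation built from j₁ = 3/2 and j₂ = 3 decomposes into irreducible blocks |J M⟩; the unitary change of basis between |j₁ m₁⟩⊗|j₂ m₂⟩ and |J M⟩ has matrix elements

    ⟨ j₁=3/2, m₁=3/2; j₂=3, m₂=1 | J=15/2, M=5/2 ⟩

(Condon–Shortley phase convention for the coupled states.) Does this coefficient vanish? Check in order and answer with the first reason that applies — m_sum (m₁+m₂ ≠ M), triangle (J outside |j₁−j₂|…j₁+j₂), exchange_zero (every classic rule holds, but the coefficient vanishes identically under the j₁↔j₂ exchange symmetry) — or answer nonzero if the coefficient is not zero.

m-sum: m₁+m₂ = 3/2+1 = 5/2, M = 5/2  ✓
triangle: need |j₁−j₂| ≤ J ≤ j₁+j₂, i.e. J ∈ [3/2, 9/2]; J = 15/2 is outside ✗ ⇒ coefficient is 0

triangle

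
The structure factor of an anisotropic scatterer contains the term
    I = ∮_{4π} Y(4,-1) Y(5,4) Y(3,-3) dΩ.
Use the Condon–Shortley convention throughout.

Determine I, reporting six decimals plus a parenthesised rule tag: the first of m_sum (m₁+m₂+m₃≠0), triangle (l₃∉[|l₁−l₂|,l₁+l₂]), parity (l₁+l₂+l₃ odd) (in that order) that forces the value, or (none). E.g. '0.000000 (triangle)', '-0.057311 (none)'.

m-sum 0 ✓  L=12 even ✓  1≤3≤9 ✓
Π(2lᵢ+1) = 9×11×7 = 693
triangle coeff Δ(4,5,3) = 1/180180
Σ_t [2,4]: t=2:+1/576 t=3:−1/144 t=4:+1/576 = -1/288
(3j)²=20/1001 [(4 5 3; 0 0 0)], sign=+1
Σ_t [5,5]: t=5:−1/5760 = -1/5760
(3j)²=9/286 [(4 5 3; -1 4 -3)], sign=-1
⇒ 4πI² = 810/1859
I = (-1)√(810/1859/(4π)) = -0.18620781
No selection rule forces the value: the integral is nonzero (none).

-0.186208 (none)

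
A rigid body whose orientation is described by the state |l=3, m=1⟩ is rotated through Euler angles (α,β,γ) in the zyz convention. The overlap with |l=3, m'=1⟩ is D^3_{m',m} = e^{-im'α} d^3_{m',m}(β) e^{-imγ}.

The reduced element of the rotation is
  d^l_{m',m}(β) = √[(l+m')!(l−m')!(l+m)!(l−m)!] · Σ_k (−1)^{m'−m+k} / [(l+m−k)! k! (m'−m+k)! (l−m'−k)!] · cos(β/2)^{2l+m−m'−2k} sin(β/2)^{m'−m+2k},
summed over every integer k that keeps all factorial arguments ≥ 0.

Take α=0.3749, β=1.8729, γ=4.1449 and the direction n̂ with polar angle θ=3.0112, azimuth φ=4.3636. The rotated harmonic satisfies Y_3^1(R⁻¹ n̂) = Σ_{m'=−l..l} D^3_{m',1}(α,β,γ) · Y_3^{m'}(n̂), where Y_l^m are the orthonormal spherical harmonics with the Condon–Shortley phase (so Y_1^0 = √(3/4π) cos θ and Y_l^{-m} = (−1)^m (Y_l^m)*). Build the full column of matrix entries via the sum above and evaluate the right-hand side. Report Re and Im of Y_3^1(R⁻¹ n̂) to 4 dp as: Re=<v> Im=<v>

Re=-0.1101 Im=0.2181

Need the full column D^3_{m',1} for m'=−3..3 at α=0.3749, β=1.8729, γ=4.1449.
cos(β/2)=0.592651, sin(β/2)=0.805459
d^3_{-3,1}: single k=4 term ⇒ +0.572556;  D = -0.568343-0.069334i
d^3_{-2,1}: k∈[3..4] ⇒ +0.687952 -0.635356 = +0.052596;  D = -0.050915+0.013191i
d^3_{-1,1}: k∈[2..4] ⇒ +0.480214 -1.182667 +0.273062 = -0.429391;  D = +0.347362-0.252421i
d^3_{0,1}: k∈[1..3] ⇒ +0.204000 -1.130420 +0.695997 = -0.230423;  D = +0.123856-0.194305i
d^3_{1,1}: k∈[0..2] ⇒ +0.043331 -0.640285 +0.887000 = +0.290046;  D = -0.055515+0.284683i
d^3_{2,1}: k∈[0..1] ⇒ -0.186226 +0.687952 = +0.501726;  D = +0.090964+0.493411i
d^3_{3,1}: single k=0 term ⇒ +0.309977;  D = +0.163922+0.263088i
Y_3^{m'}(θ=3.0112,φ=4.3636) and Σ D·Y over m':
  (-0.5683-0.0693i)·(+0.0008-0.0005i)  (-0.0509+0.0132i)·(+0.0131+0.0110i)  (+0.3474-0.2524i)·(-0.0562+0.1546i)  (+0.1239-0.1943i)·(-0.7087+0.0000i)  (-0.0555+0.2847i)·(+0.0562+0.1546i)  (+0.0910+0.4934i)·(+0.0131-0.0110i)  (+0.1639+0.2631i)·(-0.0008-0.0005i)
Y_3^1(R⁻¹ n̂) = -0.110106+0.218052i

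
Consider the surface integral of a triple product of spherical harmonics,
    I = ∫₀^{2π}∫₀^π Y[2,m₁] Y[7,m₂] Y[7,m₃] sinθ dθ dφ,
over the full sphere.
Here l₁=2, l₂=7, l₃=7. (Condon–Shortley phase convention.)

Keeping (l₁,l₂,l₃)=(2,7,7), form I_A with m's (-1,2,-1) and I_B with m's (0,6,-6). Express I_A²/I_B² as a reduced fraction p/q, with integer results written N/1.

729/2704

l's match ⇒ only the (l;m) 3-j factors differ between A and B.
A: triangle coeff Δ(2,7,7) = 1/185640; Σ_t [1,2]: t=1:−1/1935360 t=2:+1/1209600 = 1/3225600; (3j)²=243/61880 [(2 7 7; -1 2 -1)], sign=+1
B: triangle coeff Δ(2,7,7) = 1/185640; Σ_t [1,2]: t=1:−1/479001600 t=2:+1/159667200 = 1/239500800; (3j)²=26/1785 [(2 7 7; 0 6 -6)], sign=-1
I_A²/I_B² = (243/61880)/(26/1785) = 729/2704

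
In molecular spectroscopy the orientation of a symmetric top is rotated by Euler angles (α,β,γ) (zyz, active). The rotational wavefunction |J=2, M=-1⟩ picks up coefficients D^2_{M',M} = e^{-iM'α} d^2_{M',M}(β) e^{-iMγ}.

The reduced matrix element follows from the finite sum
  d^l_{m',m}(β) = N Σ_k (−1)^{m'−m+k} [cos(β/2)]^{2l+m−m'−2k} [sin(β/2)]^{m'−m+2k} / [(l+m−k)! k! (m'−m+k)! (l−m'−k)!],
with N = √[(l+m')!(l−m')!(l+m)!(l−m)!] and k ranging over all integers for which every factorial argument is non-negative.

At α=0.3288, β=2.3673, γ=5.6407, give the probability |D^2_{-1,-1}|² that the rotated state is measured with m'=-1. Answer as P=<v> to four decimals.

First d^2_{-1,-1}(β=2.3673), then the phase factors e^{-i(-1)α} and e^{-i(-1)γ}:
Half-angle: c=0.377547, s=0.925990. N=√(1·6·1·6)=6.000000
k: max(0,(-1)−(-1))=0 … min(2+(-1),2−(-1))=1
  k=0: (−1)^0·6.0000/(6)·0.3775^4·0.9260^0 = +0.020318
  k=1: (−1)^1·6.0000/(2)·0.3775^2·0.9260^2 = -0.366672
d^2_{-1,-1}(2.3673) = +0.020318 -0.366672 = -0.346353
|D^2_{-1,-1}|² = |d^2_{-1,-1}(β)|² = (-0.346353)² = 0.119961 (the z-rotation phases have unit modulus)

P=0.1200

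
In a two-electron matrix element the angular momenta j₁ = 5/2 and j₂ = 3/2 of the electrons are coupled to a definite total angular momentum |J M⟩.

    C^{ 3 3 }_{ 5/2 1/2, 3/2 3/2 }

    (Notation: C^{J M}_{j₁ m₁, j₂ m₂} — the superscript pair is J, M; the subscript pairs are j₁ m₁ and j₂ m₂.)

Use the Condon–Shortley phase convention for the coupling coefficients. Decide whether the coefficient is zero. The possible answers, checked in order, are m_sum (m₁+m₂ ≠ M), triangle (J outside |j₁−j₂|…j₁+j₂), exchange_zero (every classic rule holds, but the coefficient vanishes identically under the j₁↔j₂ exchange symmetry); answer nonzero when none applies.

m-sum: m₁+m₂ = 1/2+3/2 = 2, M = 3  ✗ ⇒ coefficient is 0

m_sum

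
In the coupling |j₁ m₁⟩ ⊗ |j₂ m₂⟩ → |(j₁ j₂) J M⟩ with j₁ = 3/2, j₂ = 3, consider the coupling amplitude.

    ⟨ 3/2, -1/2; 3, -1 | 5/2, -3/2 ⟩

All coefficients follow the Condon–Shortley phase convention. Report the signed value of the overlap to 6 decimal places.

-0.591608  (= −√(7/20))

j₁+j₂−J=2  J+j₁−j₂=1  J−j₁+j₂=4  j₁+j₂+J+1=8
(j₁±m₁, j₂±m₂, J±M) = (1,2,2,4,1,4)
P² = 576/35
sum k=1..2:
  [1] −1/6 = -1/6
  [2] +1/48 = 1/48
S = -7/48
C² = P²·S² = 7/20 ; C = -0.591608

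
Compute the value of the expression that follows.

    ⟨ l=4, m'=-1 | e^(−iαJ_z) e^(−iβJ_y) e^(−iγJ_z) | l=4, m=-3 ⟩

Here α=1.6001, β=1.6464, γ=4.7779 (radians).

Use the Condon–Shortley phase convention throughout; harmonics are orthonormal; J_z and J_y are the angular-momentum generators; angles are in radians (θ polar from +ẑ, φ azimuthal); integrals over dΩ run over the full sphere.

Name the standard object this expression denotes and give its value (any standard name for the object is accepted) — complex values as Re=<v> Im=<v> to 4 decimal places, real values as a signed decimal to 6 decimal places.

This is a Wigner D-matrix element — the rotation-matrix element ⟨l m'| R(α,β,γ) |l m⟩ in the angular-momentum basis.
First d^4_{-1,-3}(β=1.6464), then the phase factors e^{-i(-1)α} and e^{-i(-3)γ}:
With c≡cos(β/2)=0.679878 and s≡sin(β/2)=0.733325, N=[6·120·1·5040]^{1/2}=1904.940944
Admissible k: 0..1 (factorial args all ≥0)
  k=0: (−1)^2·1904.9409/(240)·0.6799^6·0.7333^2 = +0.421551
  k=1: (−1)^3·1904.9409/(144)·0.6799^4·0.7333^4 = -0.817390
d^4_{-1,-3}(1.6464) = +0.421551 -0.817390 = -0.395840
D = (-0.029299+0.999571i)·(-0.395840)·(-0.195270+0.980749i) = +0.385788+0.088637i

Wigner D-matrix element, Re=0.3858 Im=0.0886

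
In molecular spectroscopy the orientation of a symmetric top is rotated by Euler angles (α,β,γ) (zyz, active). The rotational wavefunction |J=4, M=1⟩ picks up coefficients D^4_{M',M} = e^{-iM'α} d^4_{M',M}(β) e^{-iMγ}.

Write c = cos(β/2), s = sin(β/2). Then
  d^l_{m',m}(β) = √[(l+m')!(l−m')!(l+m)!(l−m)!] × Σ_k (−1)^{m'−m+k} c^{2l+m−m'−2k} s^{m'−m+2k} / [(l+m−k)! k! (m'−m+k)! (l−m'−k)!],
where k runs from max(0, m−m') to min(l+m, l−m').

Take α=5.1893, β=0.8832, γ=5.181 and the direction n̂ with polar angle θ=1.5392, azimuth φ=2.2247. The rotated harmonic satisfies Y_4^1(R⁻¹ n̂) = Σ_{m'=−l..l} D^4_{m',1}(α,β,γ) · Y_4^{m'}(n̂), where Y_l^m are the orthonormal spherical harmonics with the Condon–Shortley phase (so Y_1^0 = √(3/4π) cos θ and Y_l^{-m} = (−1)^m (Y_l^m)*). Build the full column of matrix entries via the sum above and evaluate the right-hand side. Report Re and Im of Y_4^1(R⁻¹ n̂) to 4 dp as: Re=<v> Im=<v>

Re=-0.0398 Im=-0.1928

Need the full column D^4_{m',1} for m'=−4..4 at α=5.1893, β=0.8832, γ=5.1810.
cos(β/2)=0.904069, sin(β/2)=0.427387
d^4_{-4,1}: single k=5 term ⇒ +0.078850;  D = -0.078167+0.010360i
d^4_{-3,1}: k∈[4..5] ⇒ +0.294855 -0.039537 = +0.255319;  D = -0.145986-0.209465i
d^4_{-2,1}: k∈[3..5] ⇒ +0.666784 -0.223519 +0.009990 = +0.453255;  D = +0.211396-0.400939i
d^4_{-1,1}: k∈[2..5] ⇒ +0.997358 -0.668668 +0.074717 -0.001113 = +0.402293;  D = +0.402280+0.003339i
d^4_{0,1}: k∈[1..4] ⇒ +0.943511 -1.265134 +0.282732 -0.010531 = -0.049422;  D = -0.022321-0.044094i
d^4_{1,1}: k∈[0..3] ⇒ +0.446285 -1.496037 +0.668668 -0.049811 = -0.430895;  D = +0.252211-0.349370i
d^4_{2,1}: k∈[0..2] ⇒ -0.895093 +1.000176 -0.149013 = -0.043929;  D = +0.043447+0.006494i
d^4_{3,1}: k∈[0..1] ⇒ +0.791628 -0.294855 = +0.496773;  D = -0.160293-0.470202i
d^4_{4,1}: single k=0 term ⇒ -0.352829;  D = -0.244433+0.254442i
Y_4^{m'}(θ=1.5392,φ=2.2247) and Σ D·Y over m':
  (-0.0782+0.0104i)·(-0.3820-0.2217i)  (-0.1460-0.2095i)·(+0.0365-0.0150i)  (+0.2114-0.4009i)·(+0.0863-0.3204i)  (+0.4023+0.0033i)·(+0.0272+0.0355i)  (-0.0223-0.0441i)·(+0.3142+0.0000i)  (+0.2522-0.3494i)·(-0.0272+0.0355i)  (+0.0434+0.0065i)·(+0.0863+0.3204i)  (-0.1603-0.4702i)·(-0.0365-0.0150i)  (-0.2444+0.2544i)·(-0.3820+0.2217i)
Y_4^1(R⁻¹ n̂) = -0.039833-0.192767i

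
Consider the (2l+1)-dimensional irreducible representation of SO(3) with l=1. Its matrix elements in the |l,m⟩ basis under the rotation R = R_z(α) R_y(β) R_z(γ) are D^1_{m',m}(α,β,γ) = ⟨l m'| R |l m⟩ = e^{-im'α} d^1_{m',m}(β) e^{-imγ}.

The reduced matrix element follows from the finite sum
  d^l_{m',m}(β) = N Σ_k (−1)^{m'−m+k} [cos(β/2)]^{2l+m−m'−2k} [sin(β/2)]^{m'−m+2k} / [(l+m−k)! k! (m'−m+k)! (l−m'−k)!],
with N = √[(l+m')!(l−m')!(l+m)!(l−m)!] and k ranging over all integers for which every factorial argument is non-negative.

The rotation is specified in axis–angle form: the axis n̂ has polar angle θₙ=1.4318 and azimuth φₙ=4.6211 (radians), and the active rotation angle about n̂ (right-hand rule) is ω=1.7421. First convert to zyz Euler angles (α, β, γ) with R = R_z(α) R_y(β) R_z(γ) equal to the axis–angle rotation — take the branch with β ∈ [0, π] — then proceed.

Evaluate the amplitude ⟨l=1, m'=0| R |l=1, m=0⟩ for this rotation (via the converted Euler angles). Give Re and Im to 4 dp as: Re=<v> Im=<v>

Axis–angle → zyz. n̂ = (sinθₙcosφₙ, sinθₙsinφₙ, cosθₙ) = (-0.090283, -0.986232, +0.138549), ω = 1.7421.
R = I cosω + sinω [n̂]ₓ + (1−cosω) n̂n̂ᵀ gives
  R = [-0.160927, -0.032303, -0.986438; +0.240740, +0.967991, -0.070973; +0.957156, -0.248896, -0.147999]
β = atan2(√(R₁₃²+R₂₃²), R₃₃) = 1.719341; α = atan2(R₂₃, R₁₃) mod 2π = 3.213418; γ = atan2(R₃₂, −R₃₁) mod 2π = 3.395996
First d^1_{0,0}(β=1.7193), then the phase factors e^{-i(0)α} and e^{-i(0)γ}:
With c≡cos(β/2)=0.652687 and s≡sin(β/2)=0.757628, N=[1·1·1·1]^{1/2}=1.000000
k: max(0,(0)−(0))=0 … min(1+(0),1−(0))=1
  k=0: (−1)^0·1.0000/(1)·0.6527^2·0.7576^0 = +0.426001
  k=1: (−1)^1·1.0000/(1)·0.6527^0·0.7576^2 = -0.573999
d^1_{0,0}(1.7193) = +0.426001 -0.573999 = -0.147999
Attach z-rotation phases: D = e^{-i(0)(3.2134)}·(-0.147999)·e^{-i(0)(3.3960)} = -0.147999+0.000000i

Re=-0.1480 Im=0.0000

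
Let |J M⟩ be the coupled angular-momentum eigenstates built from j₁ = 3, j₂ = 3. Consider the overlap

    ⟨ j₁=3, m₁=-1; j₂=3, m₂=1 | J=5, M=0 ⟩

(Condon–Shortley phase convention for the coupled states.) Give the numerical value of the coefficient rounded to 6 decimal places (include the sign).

√[11·1!5!5!/12! · 2!4!4!2!5!5!] = √(76800/7)
  +(−1)^0/∏(0,1,4,4,1,1)! = 1/576  (running 1/576)
  +(−1)^1/∏(1,0,3,3,2,2)! = -1/144  (running -1/192)
⟨..|..⟩ = √(76800/7)·(-1/192) = -0.545545

-0.545545  (= −√(25/84))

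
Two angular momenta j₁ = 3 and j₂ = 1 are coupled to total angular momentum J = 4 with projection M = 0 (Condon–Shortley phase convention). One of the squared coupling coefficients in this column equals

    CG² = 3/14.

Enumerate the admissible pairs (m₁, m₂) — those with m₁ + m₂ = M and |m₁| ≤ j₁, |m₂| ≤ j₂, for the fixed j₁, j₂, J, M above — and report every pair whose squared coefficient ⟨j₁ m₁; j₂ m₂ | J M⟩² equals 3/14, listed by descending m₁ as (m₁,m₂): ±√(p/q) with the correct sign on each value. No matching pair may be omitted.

(1,-1): +√(3/14); (-1,1): +√(3/14)

Admissible pairs with m₁+m₂ = M = 0: (-1,1), (0,0), (1,-1)
  (m₁,m₂)=(1,-1): CG² = 3/14, CG = +√(3/14)   ← matches the target
  (m₁,m₂)=(0,0): CG² = 4/7, CG = +√(4/7)
  (m₁,m₂)=(-1,1): CG² = 3/14, CG = +√(3/14)   ← matches the target
Pairs with CG² = 3/14: (1,-1): +√(3/14); (-1,1): +√(3/14)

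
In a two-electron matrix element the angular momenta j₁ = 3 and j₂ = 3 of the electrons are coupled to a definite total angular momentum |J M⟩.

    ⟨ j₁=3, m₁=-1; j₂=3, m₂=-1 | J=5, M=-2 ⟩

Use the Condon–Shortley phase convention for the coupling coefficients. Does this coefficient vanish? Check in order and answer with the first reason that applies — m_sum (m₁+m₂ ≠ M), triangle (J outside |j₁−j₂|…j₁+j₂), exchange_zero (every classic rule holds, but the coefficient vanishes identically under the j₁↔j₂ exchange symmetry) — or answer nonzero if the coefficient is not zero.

m-sum: m₁+m₂ = -1+(-1) = -2, M = -2  ✓
triangle: |j₁−j₂| = 0 ≤ J = 5 ≤ j₁+j₂ = 6  ✓
exchange: j₁=j₂ and m₁=m₂, and (−1)^(j₁+j₂−J) = (−1)^1 = −1 forces ⟨j₁m₁;j₂m₂|JM⟩ = −⟨j₂m₂;j₁m₁|JM⟩ = −⟨j₁m₁;j₂m₂|JM⟩ ⇒ the coefficient vanishes identically
Racah sum check: Σ_k collapses to 0 ⇒ CG = 0

exchange_zero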